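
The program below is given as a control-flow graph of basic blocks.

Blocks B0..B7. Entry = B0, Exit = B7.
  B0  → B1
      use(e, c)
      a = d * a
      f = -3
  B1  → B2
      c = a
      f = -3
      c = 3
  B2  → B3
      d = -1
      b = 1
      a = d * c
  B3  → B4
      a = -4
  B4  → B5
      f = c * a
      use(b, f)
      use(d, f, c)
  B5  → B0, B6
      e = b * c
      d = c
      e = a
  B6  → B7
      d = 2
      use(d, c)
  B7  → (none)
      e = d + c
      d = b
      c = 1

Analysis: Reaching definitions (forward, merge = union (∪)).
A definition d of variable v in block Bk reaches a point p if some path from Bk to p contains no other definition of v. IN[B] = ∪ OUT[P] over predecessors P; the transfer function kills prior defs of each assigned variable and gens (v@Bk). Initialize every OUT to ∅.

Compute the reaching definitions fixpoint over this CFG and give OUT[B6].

Answer: {a@B3, b@B2, c@B1, d@B6, e@B5, f@B4}

Working:
Converged values:
  B0:   IN={a@B3, b@B2, c@B1, d@B5, e@B5, f@B4}   OUT={a@B0, b@B2, c@B1, d@B5, e@B5, f@B0}
  B1:   IN={a@B0, b@B2, c@B1, d@B5, e@B5, f@B0}   OUT={a@B0, b@B2, c@B1, d@B5, e@B5, f@B1}
  B2:   IN={a@B0, b@B2, c@B1, d@B5, e@B5, f@B1}   OUT={a@B2, b@B2, c@B1, d@B2, e@B5, f@B1}
  B3:   IN={a@B2, b@B2, c@B1, d@B2, e@B5, f@B1}   OUT={a@B3, b@B2, c@B1, d@B2, e@B5, f@B1}
  B4:   IN={a@B3, b@B2, c@B1, d@B2, e@B5, f@B1}   OUT={a@B3, b@B2, c@B1, d@B2, e@B5, f@B4}
  B5:   IN={a@B3, b@B2, c@B1, d@B2, e@B5, f@B4}   OUT={a@B3, b@B2, c@B1, d@B5, e@B5, f@B4}
  B6:   IN={a@B3, b@B2, c@B1, d@B5, e@B5, f@B4}   OUT={a@B3, b@B2, c@B1, d@B6, e@B5, f@B4}
  B7:   IN={a@B3, b@B2, c@B1, d@B6, e@B5, f@B4}   OUT={a@B3, b@B2, c@B7, d@B7, e@B7, f@B4}

Merge at B6: IN[B6] = OUT[B5] = {a@B3, b@B2, c@B1, d@B5, e@B5, f@B4}
Applying B6's transfer function to that IN value gives OUT[B6] (row B6 above).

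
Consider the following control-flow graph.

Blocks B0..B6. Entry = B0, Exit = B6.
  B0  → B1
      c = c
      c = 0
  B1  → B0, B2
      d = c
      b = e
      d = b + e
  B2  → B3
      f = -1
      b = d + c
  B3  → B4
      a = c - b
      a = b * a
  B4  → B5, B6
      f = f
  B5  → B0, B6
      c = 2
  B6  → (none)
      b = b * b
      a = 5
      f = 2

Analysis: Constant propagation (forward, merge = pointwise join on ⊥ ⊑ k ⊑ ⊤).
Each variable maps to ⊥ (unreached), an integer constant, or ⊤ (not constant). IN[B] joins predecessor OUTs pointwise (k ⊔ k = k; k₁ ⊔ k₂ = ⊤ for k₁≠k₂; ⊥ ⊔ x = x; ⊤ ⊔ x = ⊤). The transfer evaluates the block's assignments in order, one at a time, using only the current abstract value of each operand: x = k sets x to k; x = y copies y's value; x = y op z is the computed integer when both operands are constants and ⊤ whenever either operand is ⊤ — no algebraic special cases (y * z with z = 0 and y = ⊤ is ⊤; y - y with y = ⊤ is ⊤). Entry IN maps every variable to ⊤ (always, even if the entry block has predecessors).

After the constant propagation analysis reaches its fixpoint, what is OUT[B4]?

Per-block solution:
  B0: | IN=(all ⊤) | OUT={c:0; rest ⊤}
  B1: | IN={c:0; rest ⊤} | OUT={c:0; rest ⊤}
  B2: | IN={c:0; rest ⊤} | OUT={c:0, f:-1; rest ⊤}
  B3: | IN={c:0, f:-1; rest ⊤} | OUT={c:0, f:-1; rest ⊤}
  B4: | IN={c:0, f:-1; rest ⊤} | OUT={c:0, f:-1; rest ⊤}
  B5: | IN={c:0, f:-1; rest ⊤} | OUT={c:2, f:-1; rest ⊤}
  B6: | IN={f:-1; rest ⊤} | OUT={a:5, f:2; rest ⊤}

Merge at B4: IN[B4] = OUT[B3] = {a: ⊤, b: ⊤, c: 0, d: ⊤, e: ⊤, f: -1}
Applying B4's transfer function to that IN value gives OUT[B4] (row B4 above).

Answer: {a: ⊤, b: ⊤, c: 0, d: ⊤, e: ⊤, f: -1}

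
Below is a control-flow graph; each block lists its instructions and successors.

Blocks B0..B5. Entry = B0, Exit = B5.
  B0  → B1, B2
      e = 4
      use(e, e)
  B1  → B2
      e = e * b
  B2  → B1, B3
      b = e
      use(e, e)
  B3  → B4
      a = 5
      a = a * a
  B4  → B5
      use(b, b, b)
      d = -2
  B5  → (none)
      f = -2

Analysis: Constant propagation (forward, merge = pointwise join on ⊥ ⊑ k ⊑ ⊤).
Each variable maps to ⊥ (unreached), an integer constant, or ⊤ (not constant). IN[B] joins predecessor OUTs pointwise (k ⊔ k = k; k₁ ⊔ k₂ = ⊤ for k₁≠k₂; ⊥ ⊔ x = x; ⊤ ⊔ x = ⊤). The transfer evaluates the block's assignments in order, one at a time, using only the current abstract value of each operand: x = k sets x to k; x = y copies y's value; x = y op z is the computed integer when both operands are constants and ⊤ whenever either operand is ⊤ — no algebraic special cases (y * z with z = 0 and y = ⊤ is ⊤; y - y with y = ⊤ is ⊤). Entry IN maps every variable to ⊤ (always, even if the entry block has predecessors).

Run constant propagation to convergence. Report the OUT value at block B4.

Fixpoint table:
  B0:  IN=(all ⊤)  OUT={e:4; rest ⊤}
  B1:  IN=(all ⊤)  OUT=(all ⊤)
  B2:  IN=(all ⊤)  OUT=(all ⊤)
  B3:  IN=(all ⊤)  OUT={a:25; rest ⊤}
  B4:  IN={a:25; rest ⊤}  OUT={a:25, d:-2; rest ⊤}
  B5:  IN={a:25, d:-2; rest ⊤}  OUT={a:25, d:-2, f:-2; rest ⊤}

Merge at B4: IN[B4] = OUT[B3] = {a: 25, b: ⊤, c: ⊤, d: ⊤, e: ⊤, f: ⊤}
Applying B4's transfer function to that IN value gives OUT[B4] (row B4 above).

Answer: {a: 25, b: ⊤, c: ⊤, d: -2, e: ⊤, f: ⊤}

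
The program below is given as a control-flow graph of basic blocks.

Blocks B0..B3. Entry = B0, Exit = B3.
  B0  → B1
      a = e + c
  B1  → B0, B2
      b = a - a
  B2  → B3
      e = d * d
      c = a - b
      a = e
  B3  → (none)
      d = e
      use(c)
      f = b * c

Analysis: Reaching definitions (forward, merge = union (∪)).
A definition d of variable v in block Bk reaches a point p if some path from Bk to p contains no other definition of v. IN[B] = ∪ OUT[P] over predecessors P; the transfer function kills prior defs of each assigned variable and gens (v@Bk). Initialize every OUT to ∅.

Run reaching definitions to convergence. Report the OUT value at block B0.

Answer: {a@B0, b@B1}

Trace:
Converged values:
  B0:   IN={a@B0, b@B1}   OUT={a@B0, b@B1}
  B1:   IN={a@B0, b@B1}   OUT={a@B0, b@B1}
  B2:   IN={a@B0, b@B1}   OUT={a@B2, b@B1, c@B2, e@B2}
  B3:   IN={a@B2, b@B1, c@B2, e@B2}   OUT={a@B2, b@B1, c@B2, d@B3, e@B2, f@B3}

Merge at B0 (entry node, so the boundary value {} is joined with the incoming edge(s)): IN[B0] = {} ⊔ OUT[B1] = {a@B0, b@B1}
Applying B0's transfer function to that IN value gives OUT[B0] (row B0 above).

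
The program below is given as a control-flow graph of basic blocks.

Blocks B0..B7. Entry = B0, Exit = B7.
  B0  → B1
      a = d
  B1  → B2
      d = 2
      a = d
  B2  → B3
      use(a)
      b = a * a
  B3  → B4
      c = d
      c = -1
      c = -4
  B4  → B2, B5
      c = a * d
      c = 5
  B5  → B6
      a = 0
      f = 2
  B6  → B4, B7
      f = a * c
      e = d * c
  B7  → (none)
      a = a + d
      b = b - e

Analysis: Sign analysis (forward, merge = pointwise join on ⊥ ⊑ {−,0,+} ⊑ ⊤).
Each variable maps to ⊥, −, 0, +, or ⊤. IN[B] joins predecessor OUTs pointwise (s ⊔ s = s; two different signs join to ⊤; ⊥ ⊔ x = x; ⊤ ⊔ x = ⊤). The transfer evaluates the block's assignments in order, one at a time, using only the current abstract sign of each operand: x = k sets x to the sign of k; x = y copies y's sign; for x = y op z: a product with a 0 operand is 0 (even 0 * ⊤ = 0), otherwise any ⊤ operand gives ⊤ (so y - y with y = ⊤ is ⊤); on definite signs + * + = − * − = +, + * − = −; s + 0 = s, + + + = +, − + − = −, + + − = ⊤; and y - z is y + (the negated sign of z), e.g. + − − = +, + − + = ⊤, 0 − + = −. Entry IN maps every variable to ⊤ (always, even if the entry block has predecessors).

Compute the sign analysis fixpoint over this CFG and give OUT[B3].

Fixpoint table:
  B0:  IN=(all ⊤)  OUT=(all ⊤)
  B1:  IN=(all ⊤)  OUT={a:+, d:+; rest ⊤}
  B2:  IN={d:+; rest ⊤}  OUT={d:+; rest ⊤}
  B3:  IN={d:+; rest ⊤}  OUT={c:-, d:+; rest ⊤}
  B4:  IN={d:+; rest ⊤}  OUT={c:+, d:+; rest ⊤}
  B5:  IN={c:+, d:+; rest ⊤}  OUT={a:0, c:+, d:+, f:+; rest ⊤}
  B6:  IN={a:0, c:+, d:+, f:+; rest ⊤}  OUT={a:0, c:+, d:+, e:+, f:0; rest ⊤}
  B7:  IN={a:0, c:+, d:+, e:+, f:0; rest ⊤}  OUT={a:+, c:+, d:+, e:+, f:0; rest ⊤}

Merge at B3: IN[B3] = OUT[B2] = {a: ⊤, b: ⊤, c: ⊤, d: +, e: ⊤, f: ⊤}
Applying B3's transfer function to that IN value gives OUT[B3] (row B3 above).

Answer: {a: ⊤, b: ⊤, c: -, d: +, e: ⊤, f: ⊤}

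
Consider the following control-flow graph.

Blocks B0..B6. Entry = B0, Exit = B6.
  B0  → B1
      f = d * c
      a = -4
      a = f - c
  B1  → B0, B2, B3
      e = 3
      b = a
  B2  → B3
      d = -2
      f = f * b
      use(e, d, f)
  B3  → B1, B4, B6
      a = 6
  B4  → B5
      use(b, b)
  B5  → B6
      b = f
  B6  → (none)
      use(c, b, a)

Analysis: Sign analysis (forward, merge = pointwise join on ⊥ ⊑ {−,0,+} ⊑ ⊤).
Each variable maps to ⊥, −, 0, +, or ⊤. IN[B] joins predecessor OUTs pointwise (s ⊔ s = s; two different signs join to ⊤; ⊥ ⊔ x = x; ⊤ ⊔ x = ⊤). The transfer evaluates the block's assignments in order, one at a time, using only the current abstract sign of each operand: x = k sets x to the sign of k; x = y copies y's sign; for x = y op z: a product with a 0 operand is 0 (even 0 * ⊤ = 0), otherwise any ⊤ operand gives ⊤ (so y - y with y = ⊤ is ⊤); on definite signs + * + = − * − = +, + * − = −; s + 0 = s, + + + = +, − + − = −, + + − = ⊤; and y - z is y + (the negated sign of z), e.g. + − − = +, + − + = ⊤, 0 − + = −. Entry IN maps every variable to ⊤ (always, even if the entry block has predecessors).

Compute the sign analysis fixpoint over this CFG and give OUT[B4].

Converged values:
  B0:  IN=(all ⊤)  OUT=(all ⊤)
  B1:  IN=(all ⊤)  OUT={e:+; rest ⊤}
  B2:  IN={e:+; rest ⊤}  OUT={d:-, e:+; rest ⊤}
  B3:  IN={e:+; rest ⊤}  OUT={a:+, e:+; rest ⊤}
  B4:  IN={a:+, e:+; rest ⊤}  OUT={a:+, e:+; rest ⊤}
  B5:  IN={a:+, e:+; rest ⊤}  OUT={a:+, e:+; rest ⊤}
  B6:  IN={a:+, e:+; rest ⊤}  OUT={a:+, e:+; rest ⊤}

Merge at B4: IN[B4] = OUT[B3] = {a: +, b: ⊤, c: ⊤, d: ⊤, e: +, f: ⊤}
Applying B4's transfer function to that IN value gives OUT[B4] (row B4 above).

Answer: {a: +, b: ⊤, c: ⊤, d: ⊤, e: +, f: ⊤}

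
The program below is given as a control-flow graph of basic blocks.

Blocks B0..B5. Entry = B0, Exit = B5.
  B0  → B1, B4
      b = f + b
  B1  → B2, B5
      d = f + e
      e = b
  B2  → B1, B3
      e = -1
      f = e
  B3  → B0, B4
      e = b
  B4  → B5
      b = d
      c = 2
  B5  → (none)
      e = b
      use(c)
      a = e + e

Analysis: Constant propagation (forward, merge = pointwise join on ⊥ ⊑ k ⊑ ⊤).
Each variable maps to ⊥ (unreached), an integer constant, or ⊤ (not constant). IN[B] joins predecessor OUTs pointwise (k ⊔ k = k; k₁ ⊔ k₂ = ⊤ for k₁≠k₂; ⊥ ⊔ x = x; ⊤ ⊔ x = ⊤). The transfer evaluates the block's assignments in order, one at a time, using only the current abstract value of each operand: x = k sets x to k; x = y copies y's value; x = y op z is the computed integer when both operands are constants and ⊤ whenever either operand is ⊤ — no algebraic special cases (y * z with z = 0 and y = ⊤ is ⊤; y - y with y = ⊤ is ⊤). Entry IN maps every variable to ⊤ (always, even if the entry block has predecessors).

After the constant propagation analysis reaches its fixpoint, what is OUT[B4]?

Fixpoint table:
  B0: | IN=(all ⊤) | OUT=(all ⊤)
  B1: | IN=(all ⊤) | OUT=(all ⊤)
  B2: | IN=(all ⊤) | OUT={e:-1, f:-1; rest ⊤}
  B3: | IN={e:-1, f:-1; rest ⊤} | OUT={f:-1; rest ⊤}
  B4: | IN=(all ⊤) | OUT={c:2; rest ⊤}
  B5: | IN=(all ⊤) | OUT=(all ⊤)

Merge at B4: IN[B4] = OUT[B0] ⊔ OUT[B3] = {a: ⊤, b: ⊤, c: ⊤, d: ⊤, e: ⊤, f: ⊤}
Applying B4's transfer function to that IN value gives OUT[B4] (row B4 above).

Answer: {a: ⊤, b: ⊤, c: 2, d: ⊤, e: ⊤, f: ⊤}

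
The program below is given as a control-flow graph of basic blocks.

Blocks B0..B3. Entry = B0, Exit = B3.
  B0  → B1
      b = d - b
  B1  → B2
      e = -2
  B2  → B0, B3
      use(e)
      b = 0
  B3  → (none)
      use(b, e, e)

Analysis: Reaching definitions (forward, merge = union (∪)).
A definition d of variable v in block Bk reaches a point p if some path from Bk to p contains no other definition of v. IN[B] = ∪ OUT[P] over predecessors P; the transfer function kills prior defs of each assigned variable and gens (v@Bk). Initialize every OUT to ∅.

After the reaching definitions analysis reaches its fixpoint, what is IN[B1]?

Fixpoint table:
  B0:   IN={b@B2, e@B1}   OUT={b@B0, e@B1}
  B1:   IN={b@B0, e@B1}   OUT={b@B0, e@B1}
  B2:   IN={b@B0, e@B1}   OUT={b@B2, e@B1}
  B3:   IN={b@B2, e@B1}   OUT={b@B2, e@B1}

Merge at B1: IN[B1] = OUT[B0] = {b@B0, e@B1}

Answer: {b@B0, e@B1}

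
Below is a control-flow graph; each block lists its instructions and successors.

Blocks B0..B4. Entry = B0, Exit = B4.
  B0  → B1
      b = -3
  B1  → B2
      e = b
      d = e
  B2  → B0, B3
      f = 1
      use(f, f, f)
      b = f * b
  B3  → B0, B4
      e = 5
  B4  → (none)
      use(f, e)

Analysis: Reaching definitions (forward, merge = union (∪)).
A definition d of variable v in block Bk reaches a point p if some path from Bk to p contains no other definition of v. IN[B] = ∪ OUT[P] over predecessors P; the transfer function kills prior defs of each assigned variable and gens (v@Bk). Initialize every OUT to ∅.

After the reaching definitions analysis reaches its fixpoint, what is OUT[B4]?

Converged values:
  B0:   IN={b@B2, d@B1, e@B1, e@B3, f@B2}   OUT={b@B0, d@B1, e@B1, e@B3, f@B2}
  B1:   IN={b@B0, d@B1, e@B1, e@B3, f@B2}   OUT={b@B0, d@B1, e@B1, f@B2}
  B2:   IN={b@B0, d@B1, e@B1, f@B2}   OUT={b@B2, d@B1, e@B1, f@B2}
  B3:   IN={b@B2, d@B1, e@B1, f@B2}   OUT={b@B2, d@B1, e@B3, f@B2}
  B4:   IN={b@B2, d@B1, e@B3, f@B2}   OUT={b@B2, d@B1, e@B3, f@B2}

Merge at B4: IN[B4] = OUT[B3] = {b@B2, d@B1, e@B3, f@B2}
Applying B4's transfer function to that IN value gives OUT[B4] (row B4 above).

Answer: {b@B2, d@B1, e@B3, f@B2}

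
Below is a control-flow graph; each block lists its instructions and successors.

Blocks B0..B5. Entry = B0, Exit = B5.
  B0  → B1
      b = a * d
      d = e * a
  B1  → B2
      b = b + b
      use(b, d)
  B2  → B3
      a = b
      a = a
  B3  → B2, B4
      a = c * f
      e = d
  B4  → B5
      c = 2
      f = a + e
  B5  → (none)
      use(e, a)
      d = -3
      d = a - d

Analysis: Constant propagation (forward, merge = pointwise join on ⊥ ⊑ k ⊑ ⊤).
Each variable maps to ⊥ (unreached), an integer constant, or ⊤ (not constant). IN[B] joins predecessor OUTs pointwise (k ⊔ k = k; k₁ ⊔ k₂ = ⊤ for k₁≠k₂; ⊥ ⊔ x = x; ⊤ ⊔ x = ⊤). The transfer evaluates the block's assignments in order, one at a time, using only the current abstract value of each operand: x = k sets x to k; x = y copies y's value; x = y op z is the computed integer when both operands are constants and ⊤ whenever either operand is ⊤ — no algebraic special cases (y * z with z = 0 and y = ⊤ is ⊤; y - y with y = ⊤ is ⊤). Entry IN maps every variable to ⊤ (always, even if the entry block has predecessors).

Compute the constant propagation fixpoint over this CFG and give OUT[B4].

Per-block solution:
  B0:   IN=(all ⊤)   OUT=(all ⊤)
  B1:   IN=(all ⊤)   OUT=(all ⊤)
  B2:   IN=(all ⊤)   OUT=(all ⊤)
  B3:   IN=(all ⊤)   OUT=(all ⊤)
  B4:   IN=(all ⊤)   OUT={c:2; rest ⊤}
  B5:   IN={c:2; rest ⊤}   OUT={c:2; rest ⊤}

Merge at B4: IN[B4] = OUT[B3] = {a: ⊤, b: ⊤, c: ⊤, d: ⊤, e: ⊤, f: ⊤}
Applying B4's transfer function to that IN value gives OUT[B4] (row B4 above).

Answer: {a: ⊤, b: ⊤, c: 2, d: ⊤, e: ⊤, f: ⊤}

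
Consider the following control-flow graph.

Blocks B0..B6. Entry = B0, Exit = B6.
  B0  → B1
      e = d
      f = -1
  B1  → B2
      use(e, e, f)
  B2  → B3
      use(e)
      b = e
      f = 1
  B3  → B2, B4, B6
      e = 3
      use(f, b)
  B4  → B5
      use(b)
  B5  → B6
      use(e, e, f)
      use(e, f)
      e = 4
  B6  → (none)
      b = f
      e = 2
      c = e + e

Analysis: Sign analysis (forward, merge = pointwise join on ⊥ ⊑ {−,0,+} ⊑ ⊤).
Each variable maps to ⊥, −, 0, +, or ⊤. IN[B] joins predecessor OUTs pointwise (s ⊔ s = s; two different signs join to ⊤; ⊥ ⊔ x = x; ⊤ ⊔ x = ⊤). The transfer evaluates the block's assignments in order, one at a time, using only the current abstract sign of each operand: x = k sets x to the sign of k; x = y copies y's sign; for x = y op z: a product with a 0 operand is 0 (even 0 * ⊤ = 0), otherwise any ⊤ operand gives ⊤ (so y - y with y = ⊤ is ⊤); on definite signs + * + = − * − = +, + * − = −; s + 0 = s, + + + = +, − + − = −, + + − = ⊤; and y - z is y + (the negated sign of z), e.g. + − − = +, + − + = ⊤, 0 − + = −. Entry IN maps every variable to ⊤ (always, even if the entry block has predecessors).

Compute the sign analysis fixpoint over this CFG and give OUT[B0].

Answer: {a: ⊤, b: ⊤, c: ⊤, d: ⊤, e: ⊤, f: -}

Working:
Fixpoint table:
  B0:  IN=(all ⊤)  OUT={f:-; rest ⊤}
  B1:  IN={f:-; rest ⊤}  OUT={f:-; rest ⊤}
  B2:  IN=(all ⊤)  OUT={f:+; rest ⊤}
  B3:  IN={f:+; rest ⊤}  OUT={e:+, f:+; rest ⊤}
  B4:  IN={e:+, f:+; rest ⊤}  OUT={e:+, f:+; rest ⊤}
  B5:  IN={e:+, f:+; rest ⊤}  OUT={e:+, f:+; rest ⊤}
  B6:  IN={e:+, f:+; rest ⊤}  OUT={b:+, c:+, e:+, f:+; rest ⊤}

B0 is the boundary node: IN[B0] = {a: ⊤, b: ⊤, c: ⊤, d: ⊤, e: ⊤, f: ⊤}
Applying B0's transfer function to that IN value gives OUT[B0] (row B0 above).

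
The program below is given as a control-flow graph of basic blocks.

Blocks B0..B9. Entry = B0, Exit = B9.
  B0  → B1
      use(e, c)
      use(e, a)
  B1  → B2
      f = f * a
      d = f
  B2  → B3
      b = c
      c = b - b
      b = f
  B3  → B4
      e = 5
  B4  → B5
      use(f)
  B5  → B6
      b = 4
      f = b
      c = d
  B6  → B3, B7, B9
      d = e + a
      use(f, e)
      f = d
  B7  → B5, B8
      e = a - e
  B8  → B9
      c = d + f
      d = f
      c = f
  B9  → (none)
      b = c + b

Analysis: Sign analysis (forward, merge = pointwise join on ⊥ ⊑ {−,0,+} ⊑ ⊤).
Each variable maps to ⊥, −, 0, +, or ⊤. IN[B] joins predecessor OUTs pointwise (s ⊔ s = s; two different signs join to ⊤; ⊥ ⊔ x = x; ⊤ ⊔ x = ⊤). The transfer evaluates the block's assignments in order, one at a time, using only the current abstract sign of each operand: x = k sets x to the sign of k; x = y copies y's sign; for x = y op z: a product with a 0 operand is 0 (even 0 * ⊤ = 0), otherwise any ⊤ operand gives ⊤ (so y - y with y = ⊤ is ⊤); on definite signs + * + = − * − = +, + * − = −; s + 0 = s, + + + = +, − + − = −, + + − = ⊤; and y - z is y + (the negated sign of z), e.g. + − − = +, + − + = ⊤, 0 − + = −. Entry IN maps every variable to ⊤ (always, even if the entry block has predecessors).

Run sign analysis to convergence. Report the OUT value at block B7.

Answer: {a: ⊤, b: +, c: ⊤, d: ⊤, e: ⊤, f: ⊤}

Trace:
Converged values:
  B0:   IN=(all ⊤)   OUT=(all ⊤)
  B1:   IN=(all ⊤)   OUT=(all ⊤)
  B2:   IN=(all ⊤)   OUT=(all ⊤)
  B3:   IN=(all ⊤)   OUT={e:+; rest ⊤}
  B4:   IN={e:+; rest ⊤}   OUT={e:+; rest ⊤}
  B5:   IN=(all ⊤)   OUT={b:+, f:+; rest ⊤}
  B6:   IN={b:+, f:+; rest ⊤}   OUT={b:+; rest ⊤}
  B7:   IN={b:+; rest ⊤}   OUT={b:+; rest ⊤}
  B8:   IN={b:+; rest ⊤}   OUT={b:+; rest ⊤}
  B9:   IN={b:+; rest ⊤}   OUT=(all ⊤)

Merge at B7: IN[B7] = OUT[B6] = {a: ⊤, b: +, c: ⊤, d: ⊤, e: ⊤, f: ⊤}
Applying B7's transfer function to that IN value gives OUT[B7] (row B7 above).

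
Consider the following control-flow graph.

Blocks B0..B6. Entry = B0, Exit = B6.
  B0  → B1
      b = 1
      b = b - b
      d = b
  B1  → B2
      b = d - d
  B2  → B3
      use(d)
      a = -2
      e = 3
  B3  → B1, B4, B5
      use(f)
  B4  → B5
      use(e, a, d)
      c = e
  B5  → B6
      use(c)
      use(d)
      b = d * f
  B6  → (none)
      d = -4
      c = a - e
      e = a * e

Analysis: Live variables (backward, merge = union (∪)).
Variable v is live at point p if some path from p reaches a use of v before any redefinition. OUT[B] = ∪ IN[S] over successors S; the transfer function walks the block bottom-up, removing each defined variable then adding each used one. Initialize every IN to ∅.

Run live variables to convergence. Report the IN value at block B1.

Answer: {c, d, f}

Trace:
Fixpoint table:
  B0: | IN={c, f} | OUT={c, d, f}
  B1: | IN={c, d, f} | OUT={c, d, f}
  B2: | IN={c, d, f} | OUT={a, c, d, e, f}
  B3: | IN={a, c, d, e, f} | OUT={a, c, d, e, f}
  B4: | IN={a, d, e, f} | OUT={a, c, d, e, f}
  B5: | IN={a, c, d, e, f} | OUT={a, e}
  B6: | IN={a, e} | OUT={}

Merge at B1: OUT[B1] = IN[B2] = {c, d, f}
Applying B1's transfer function to that OUT value gives IN[B1] (row B1 above).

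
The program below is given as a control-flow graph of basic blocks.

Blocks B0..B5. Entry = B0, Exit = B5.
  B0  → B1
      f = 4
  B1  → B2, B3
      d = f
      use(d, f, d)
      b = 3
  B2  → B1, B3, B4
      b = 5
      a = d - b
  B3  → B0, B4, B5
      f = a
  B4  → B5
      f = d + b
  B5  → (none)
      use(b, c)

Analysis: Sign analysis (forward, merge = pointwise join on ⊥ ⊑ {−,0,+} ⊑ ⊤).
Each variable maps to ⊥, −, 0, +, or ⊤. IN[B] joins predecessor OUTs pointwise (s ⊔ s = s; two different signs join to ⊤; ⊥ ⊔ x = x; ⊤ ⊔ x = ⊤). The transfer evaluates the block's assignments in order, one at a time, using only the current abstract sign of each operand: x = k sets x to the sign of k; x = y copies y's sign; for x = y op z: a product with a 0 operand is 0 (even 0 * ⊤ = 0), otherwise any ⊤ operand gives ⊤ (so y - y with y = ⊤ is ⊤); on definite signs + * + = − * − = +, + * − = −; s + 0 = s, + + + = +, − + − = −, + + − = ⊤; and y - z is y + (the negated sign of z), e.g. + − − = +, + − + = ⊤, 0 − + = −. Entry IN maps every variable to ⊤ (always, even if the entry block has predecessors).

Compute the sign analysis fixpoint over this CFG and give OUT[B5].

Answer: {a: ⊤, b: +, c: ⊤, d: +, e: ⊤, f: ⊤}

Trace:
Per-block solution:
  B0:   IN=(all ⊤)   OUT={f:+; rest ⊤}
  B1:   IN={f:+; rest ⊤}   OUT={b:+, d:+, f:+; rest ⊤}
  B2:   IN={b:+, d:+, f:+; rest ⊤}   OUT={b:+, d:+, f:+; rest ⊤}
  B3:   IN={b:+, d:+, f:+; rest ⊤}   OUT={b:+, d:+; rest ⊤}
  B4:   IN={b:+, d:+; rest ⊤}   OUT={b:+, d:+, f:+; rest ⊤}
  B5:   IN={b:+, d:+; rest ⊤}   OUT={b:+, d:+; rest ⊤}

Merge at B5: IN[B5] = OUT[B3] ⊔ OUT[B4] = {a: ⊤, b: +, c: ⊤, d: +, e: ⊤, f: ⊤}
Applying B5's transfer function to that IN value gives OUT[B5] (row B5 above).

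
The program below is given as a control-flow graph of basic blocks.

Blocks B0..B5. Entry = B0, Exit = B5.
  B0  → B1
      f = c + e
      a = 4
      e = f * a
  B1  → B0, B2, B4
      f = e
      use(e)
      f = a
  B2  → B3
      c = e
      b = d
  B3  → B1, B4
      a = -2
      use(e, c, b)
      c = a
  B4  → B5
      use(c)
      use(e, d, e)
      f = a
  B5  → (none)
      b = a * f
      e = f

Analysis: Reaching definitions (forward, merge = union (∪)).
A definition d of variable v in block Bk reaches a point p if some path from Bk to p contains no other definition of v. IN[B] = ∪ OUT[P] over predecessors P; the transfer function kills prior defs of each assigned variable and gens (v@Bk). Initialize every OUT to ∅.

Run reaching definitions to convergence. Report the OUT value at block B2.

Per-block solution:
  B0:   IN={a@B0, a@B3, b@B2, c@B3, e@B0, f@B1}   OUT={a@B0, b@B2, c@B3, e@B0, f@B0}
  B1:   IN={a@B0, a@B3, b@B2, c@B3, e@B0, f@B0, f@B1}   OUT={a@B0, a@B3, b@B2, c@B3, e@B0, f@B1}
  B2:   IN={a@B0, a@B3, b@B2, c@B3, e@B0, f@B1}   OUT={a@B0, a@B3, b@B2, c@B2, e@B0, f@B1}
  B3:   IN={a@B0, a@B3, b@B2, c@B2, e@B0, f@B1}   OUT={a@B3, b@B2, c@B3, e@B0, f@B1}
  B4:   IN={a@B0, a@B3, b@B2, c@B3, e@B0, f@B1}   OUT={a@B0, a@B3, b@B2, c@B3, e@B0, f@B4}
  B5:   IN={a@B0, a@B3, b@B2, c@B3, e@B0, f@B4}   OUT={a@B0, a@B3, b@B5, c@B3, e@B5, f@B4}

Merge at B2: IN[B2] = OUT[B1] = {a@B0, a@B3, b@B2, c@B3, e@B0, f@B1}
Applying B2's transfer function to that IN value gives OUT[B2] (row B2 above).

Answer: {a@B0, a@B3, b@B2, c@B2, e@B0, f@B1}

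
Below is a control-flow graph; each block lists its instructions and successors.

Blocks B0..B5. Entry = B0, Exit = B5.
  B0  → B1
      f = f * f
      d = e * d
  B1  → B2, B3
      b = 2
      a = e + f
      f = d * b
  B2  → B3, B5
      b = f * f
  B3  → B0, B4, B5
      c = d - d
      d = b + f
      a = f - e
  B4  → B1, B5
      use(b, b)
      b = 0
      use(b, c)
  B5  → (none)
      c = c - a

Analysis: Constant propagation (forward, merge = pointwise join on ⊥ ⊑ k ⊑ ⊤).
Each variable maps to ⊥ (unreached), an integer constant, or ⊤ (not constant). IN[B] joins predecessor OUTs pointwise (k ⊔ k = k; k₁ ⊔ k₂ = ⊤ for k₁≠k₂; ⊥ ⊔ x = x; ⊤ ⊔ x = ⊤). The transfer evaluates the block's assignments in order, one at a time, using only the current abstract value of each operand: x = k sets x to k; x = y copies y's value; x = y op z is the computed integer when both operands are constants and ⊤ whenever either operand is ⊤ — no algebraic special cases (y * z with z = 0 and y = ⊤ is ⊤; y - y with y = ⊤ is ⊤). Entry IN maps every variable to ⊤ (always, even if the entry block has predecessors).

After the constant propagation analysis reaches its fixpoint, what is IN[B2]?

Converged values:
  B0:  IN=(all ⊤)  OUT=(all ⊤)
  B1:  IN=(all ⊤)  OUT={b:2; rest ⊤}
  B2:  IN={b:2; rest ⊤}  OUT=(all ⊤)
  B3:  IN=(all ⊤)  OUT=(all ⊤)
  B4:  IN=(all ⊤)  OUT={b:0; rest ⊤}
  B5:  IN=(all ⊤)  OUT=(all ⊤)

Merge at B2: IN[B2] = OUT[B1] = {a: ⊤, b: 2, c: ⊤, d: ⊤, e: ⊤, f: ⊤}

Answer: {a: ⊤, b: 2, c: ⊤, d: ⊤, e: ⊤, f: ⊤}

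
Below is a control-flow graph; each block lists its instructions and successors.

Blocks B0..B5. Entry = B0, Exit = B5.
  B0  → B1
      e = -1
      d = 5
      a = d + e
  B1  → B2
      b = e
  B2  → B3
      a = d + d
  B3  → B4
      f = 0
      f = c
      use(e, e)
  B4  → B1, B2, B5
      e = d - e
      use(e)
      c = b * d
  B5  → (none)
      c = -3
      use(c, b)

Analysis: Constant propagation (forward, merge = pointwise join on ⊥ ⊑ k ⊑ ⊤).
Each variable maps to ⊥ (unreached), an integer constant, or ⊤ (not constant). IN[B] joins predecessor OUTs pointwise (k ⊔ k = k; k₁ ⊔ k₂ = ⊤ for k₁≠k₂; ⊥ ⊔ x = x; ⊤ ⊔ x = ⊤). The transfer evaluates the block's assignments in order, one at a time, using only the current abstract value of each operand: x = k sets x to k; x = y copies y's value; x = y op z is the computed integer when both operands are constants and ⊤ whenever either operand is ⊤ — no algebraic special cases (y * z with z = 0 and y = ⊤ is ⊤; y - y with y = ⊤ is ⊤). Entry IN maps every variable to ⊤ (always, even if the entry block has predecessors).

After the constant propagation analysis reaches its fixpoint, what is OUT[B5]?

Answer: {a: 10, b: ⊤, c: -3, d: 5, e: ⊤, f: ⊤}

Working:
Per-block solution:
  B0:  IN=(all ⊤)  OUT={a:4, d:5, e:-1; rest ⊤}
  B1:  IN={d:5; rest ⊤}  OUT={d:5; rest ⊤}
  B2:  IN={d:5; rest ⊤}  OUT={a:10, d:5; rest ⊤}
  B3:  IN={a:10, d:5; rest ⊤}  OUT={a:10, d:5; rest ⊤}
  B4:  IN={a:10, d:5; rest ⊤}  OUT={a:10, d:5; rest ⊤}
  B5:  IN={a:10, d:5; rest ⊤}  OUT={a:10, c:-3, d:5; rest ⊤}

Merge at B5: IN[B5] = OUT[B4] = {a: 10, b: ⊤, c: ⊤, d: 5, e: ⊤, f: ⊤}
Applying B5's transfer function to that IN value gives OUT[B5] (row B5 above).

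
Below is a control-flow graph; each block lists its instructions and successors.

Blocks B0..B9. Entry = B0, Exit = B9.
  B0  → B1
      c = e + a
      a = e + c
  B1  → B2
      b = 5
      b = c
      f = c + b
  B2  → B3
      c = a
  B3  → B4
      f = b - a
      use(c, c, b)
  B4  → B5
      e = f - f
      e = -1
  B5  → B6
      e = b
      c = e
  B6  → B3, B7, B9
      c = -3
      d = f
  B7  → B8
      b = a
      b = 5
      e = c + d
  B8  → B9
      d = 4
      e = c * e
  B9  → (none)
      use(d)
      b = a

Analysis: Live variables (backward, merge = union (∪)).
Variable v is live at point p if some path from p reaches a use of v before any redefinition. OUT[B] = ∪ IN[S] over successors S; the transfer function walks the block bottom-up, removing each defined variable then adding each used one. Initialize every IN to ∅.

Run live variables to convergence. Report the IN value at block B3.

Per-block solution:
  B0:   IN={a, e}   OUT={a, c}
  B1:   IN={a, c}   OUT={a, b}
  B2:   IN={a, b}   OUT={a, b, c}
  B3:   IN={a, b, c}   OUT={a, b, f}
  B4:   IN={a, b, f}   OUT={a, b, f}
  B5:   IN={a, b, f}   OUT={a, b, f}
  B6:   IN={a, b, f}   OUT={a, b, c, d}
  B7:   IN={a, c, d}   OUT={a, c, e}
  B8:   IN={a, c, e}   OUT={a, d}
  B9:   IN={a, d}   OUT={}

Merge at B3: OUT[B3] = IN[B4] = {a, b, f}
Applying B3's transfer function to that OUT value gives IN[B3] (row B3 above).

Answer: {a, b, c}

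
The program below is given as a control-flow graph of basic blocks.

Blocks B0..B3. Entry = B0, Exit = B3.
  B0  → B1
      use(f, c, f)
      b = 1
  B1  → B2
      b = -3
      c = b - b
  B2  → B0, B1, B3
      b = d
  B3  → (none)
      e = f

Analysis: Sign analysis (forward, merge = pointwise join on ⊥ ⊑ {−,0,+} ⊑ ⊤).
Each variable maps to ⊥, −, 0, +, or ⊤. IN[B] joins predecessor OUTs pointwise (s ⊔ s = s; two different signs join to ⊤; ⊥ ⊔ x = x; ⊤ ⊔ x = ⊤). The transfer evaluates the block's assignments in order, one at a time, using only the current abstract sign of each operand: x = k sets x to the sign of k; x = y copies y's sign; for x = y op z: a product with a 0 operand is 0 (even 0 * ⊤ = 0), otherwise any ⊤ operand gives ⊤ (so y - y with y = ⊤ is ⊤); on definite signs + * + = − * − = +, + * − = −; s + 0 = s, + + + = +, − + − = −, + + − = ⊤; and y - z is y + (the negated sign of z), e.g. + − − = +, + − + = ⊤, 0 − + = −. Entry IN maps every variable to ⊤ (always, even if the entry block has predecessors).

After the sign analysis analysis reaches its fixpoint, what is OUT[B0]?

Answer: {a: ⊤, b: +, c: ⊤, d: ⊤, e: ⊤, f: ⊤}

Derivation:
Converged values:
  B0:   IN=(all ⊤)   OUT={b:+; rest ⊤}
  B1:   IN=(all ⊤)   OUT={b:-; rest ⊤}
  B2:   IN={b:-; rest ⊤}   OUT=(all ⊤)
  B3:   IN=(all ⊤)   OUT=(all ⊤)

Merge at B0 (entry node, so the boundary value (all ⊤) is joined with the incoming edge(s)): IN[B0] = (all ⊤) ⊔ OUT[B2] = {a: ⊤, b: ⊤, c: ⊤, d: ⊤, e: ⊤, f: ⊤}
Applying B0's transfer function to that IN value gives OUT[B0] (row B0 above).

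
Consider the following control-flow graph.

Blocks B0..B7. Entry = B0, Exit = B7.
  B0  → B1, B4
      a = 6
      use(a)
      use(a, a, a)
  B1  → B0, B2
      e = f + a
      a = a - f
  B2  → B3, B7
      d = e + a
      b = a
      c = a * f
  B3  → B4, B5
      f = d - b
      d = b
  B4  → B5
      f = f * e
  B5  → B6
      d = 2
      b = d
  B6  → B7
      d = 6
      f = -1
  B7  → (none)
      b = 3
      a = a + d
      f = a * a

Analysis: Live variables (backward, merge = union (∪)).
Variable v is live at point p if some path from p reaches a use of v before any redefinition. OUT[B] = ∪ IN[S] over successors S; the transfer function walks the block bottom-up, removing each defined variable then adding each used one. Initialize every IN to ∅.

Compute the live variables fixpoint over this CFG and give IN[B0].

Per-block solution:
  B0:   IN={e, f}   OUT={a, e, f}
  B1:   IN={a, f}   OUT={a, e, f}
  B2:   IN={a, e, f}   OUT={a, b, d, e}
  B3:   IN={a, b, d, e}   OUT={a, e, f}
  B4:   IN={a, e, f}   OUT={a}
  B5:   IN={a}   OUT={a}
  B6:   IN={a}   OUT={a, d}
  B7:   IN={a, d}   OUT={}

Merge at B0: OUT[B0] = IN[B1] ⊔ IN[B4] = {a, e, f}
Applying B0's transfer function to that OUT value gives IN[B0] (row B0 above).

Answer: {e, f}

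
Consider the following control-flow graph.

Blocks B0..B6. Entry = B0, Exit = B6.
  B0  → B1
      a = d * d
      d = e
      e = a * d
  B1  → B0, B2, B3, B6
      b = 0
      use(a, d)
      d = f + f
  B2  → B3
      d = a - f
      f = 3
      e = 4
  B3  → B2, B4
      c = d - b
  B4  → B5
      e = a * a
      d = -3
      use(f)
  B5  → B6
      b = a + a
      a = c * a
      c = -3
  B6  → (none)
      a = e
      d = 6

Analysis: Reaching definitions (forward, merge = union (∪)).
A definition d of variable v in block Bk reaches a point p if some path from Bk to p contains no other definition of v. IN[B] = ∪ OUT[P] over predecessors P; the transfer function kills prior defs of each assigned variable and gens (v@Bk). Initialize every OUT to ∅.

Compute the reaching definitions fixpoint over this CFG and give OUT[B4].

Answer: {a@B0, b@B1, c@B3, d@B4, e@B4, f@B2}

Derivation:
Per-block solution:
  B0:   IN={a@B0, b@B1, d@B1, e@B0}   OUT={a@B0, b@B1, d@B0, e@B0}
  B1:   IN={a@B0, b@B1, d@B0, e@B0}   OUT={a@B0, b@B1, d@B1, e@B0}
  B2:   IN={a@B0, b@B1, c@B3, d@B1, d@B2, e@B0, e@B2, f@B2}   OUT={a@B0, b@B1, c@B3, d@B2, e@B2, f@B2}
  B3:   IN={a@B0, b@B1, c@B3, d@B1, d@B2, e@B0, e@B2, f@B2}   OUT={a@B0, b@B1, c@B3, d@B1, d@B2, e@B0, e@B2, f@B2}
  B4:   IN={a@B0, b@B1, c@B3, d@B1, d@B2, e@B0, e@B2, f@B2}   OUT={a@B0, b@B1, c@B3, d@B4, e@B4, f@B2}
  B5:   IN={a@B0, b@B1, c@B3, d@B4, e@B4, f@B2}   OUT={a@B5, b@B5, c@B5, d@B4, e@B4, f@B2}
  B6:   IN={a@B0, a@B5, b@B1, b@B5, c@B5, d@B1, d@B4, e@B0, e@B4, f@B2}   OUT={a@B6, b@B1, b@B5, c@B5, d@B6, e@B0, e@B4, f@B2}

Merge at B4: IN[B4] = OUT[B3] = {a@B0, b@B1, c@B3, d@B1, d@B2, e@B0, e@B2, f@B2}
Applying B4's transfer function to that IN value gives OUT[B4] (row B4 above).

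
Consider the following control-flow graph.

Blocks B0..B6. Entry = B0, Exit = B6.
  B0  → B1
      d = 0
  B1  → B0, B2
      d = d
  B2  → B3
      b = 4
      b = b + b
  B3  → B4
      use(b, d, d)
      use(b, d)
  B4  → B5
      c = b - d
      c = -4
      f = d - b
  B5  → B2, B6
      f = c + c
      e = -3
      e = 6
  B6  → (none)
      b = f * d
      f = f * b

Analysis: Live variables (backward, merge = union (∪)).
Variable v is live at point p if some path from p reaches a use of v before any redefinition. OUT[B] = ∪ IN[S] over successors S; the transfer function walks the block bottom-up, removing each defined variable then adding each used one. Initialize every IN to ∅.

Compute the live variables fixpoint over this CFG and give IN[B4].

Answer: {b, d}

Trace:
Fixpoint table:
  B0: | IN={} | OUT={d}
  B1: | IN={d} | OUT={d}
  B2: | IN={d} | OUT={b, d}
  B3: | IN={b, d} | OUT={b, d}
  B4: | IN={b, d} | OUT={c, d}
  B5: | IN={c, d} | OUT={d, f}
  B6: | IN={d, f} | OUT={}

Merge at B4: OUT[B4] = IN[B5] = {c, d}
Applying B4's transfer function to that OUT value gives IN[B4] (row B4 above).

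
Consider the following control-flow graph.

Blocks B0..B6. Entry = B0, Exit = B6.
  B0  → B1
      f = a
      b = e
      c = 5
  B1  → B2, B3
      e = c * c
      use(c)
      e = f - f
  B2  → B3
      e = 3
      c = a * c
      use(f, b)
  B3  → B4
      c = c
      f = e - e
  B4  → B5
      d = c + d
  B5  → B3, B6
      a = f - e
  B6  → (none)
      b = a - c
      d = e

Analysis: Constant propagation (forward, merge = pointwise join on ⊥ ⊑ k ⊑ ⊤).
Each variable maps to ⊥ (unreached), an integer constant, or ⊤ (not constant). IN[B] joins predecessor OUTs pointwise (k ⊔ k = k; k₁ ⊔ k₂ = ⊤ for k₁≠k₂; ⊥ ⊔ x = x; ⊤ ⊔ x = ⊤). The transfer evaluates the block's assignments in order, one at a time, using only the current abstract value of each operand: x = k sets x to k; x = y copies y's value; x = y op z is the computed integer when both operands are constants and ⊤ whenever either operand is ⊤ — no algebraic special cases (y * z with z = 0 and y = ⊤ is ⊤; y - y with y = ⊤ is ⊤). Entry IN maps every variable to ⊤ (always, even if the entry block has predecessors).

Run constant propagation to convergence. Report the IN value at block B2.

Answer: {a: ⊤, b: ⊤, c: 5, d: ⊤, e: ⊤, f: ⊤}

Derivation:
Fixpoint table:
  B0:  IN=(all ⊤)  OUT={c:5; rest ⊤}
  B1:  IN={c:5; rest ⊤}  OUT={c:5; rest ⊤}
  B2:  IN={c:5; rest ⊤}  OUT={e:3; rest ⊤}
  B3:  IN=(all ⊤)  OUT=(all ⊤)
  B4:  IN=(all ⊤)  OUT=(all ⊤)
  B5:  IN=(all ⊤)  OUT=(all ⊤)
  B6:  IN=(all ⊤)  OUT=(all ⊤)

Merge at B2: IN[B2] = OUT[B1] = {a: ⊤, b: ⊤, c: 5, d: ⊤, e: ⊤, f: ⊤}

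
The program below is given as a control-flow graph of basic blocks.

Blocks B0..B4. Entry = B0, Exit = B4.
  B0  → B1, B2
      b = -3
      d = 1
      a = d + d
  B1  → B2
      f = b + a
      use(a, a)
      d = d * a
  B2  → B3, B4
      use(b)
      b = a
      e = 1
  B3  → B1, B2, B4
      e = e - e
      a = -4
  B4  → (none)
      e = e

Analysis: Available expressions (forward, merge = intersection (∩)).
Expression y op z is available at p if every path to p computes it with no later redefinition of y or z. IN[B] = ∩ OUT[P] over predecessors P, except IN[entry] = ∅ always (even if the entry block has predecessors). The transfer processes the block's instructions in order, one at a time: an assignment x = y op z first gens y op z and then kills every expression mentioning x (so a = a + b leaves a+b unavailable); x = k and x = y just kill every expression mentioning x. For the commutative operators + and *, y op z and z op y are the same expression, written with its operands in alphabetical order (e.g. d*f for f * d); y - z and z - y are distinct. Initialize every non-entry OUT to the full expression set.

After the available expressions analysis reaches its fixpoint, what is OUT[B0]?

Answer: {d+d}

Derivation:
Converged values:
  B0:   IN={}   OUT={d+d}
  B1:   IN={}   OUT={a+b}
  B2:   IN={}   OUT={}
  B3:   IN={}   OUT={}
  B4:   IN={}   OUT={}

B0 is the boundary node: IN[B0] = {}
Applying B0's transfer function to that IN value gives OUT[B0] (row B0 above).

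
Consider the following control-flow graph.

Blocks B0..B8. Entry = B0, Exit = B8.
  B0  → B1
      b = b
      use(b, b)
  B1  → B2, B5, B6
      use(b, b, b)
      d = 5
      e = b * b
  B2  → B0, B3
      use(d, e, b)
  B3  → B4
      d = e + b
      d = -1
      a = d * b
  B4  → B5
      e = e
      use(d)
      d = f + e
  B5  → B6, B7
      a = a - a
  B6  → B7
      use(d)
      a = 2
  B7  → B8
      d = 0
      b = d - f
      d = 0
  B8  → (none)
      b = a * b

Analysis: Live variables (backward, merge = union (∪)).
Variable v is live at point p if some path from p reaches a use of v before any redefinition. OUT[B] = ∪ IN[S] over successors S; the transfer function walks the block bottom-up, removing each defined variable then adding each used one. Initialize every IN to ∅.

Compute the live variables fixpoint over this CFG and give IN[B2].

Fixpoint table:
  B0:   IN={a, b, f}   OUT={a, b, f}
  B1:   IN={a, b, f}   OUT={a, b, d, e, f}
  B2:   IN={a, b, d, e, f}   OUT={a, b, e, f}
  B3:   IN={b, e, f}   OUT={a, d, e, f}
  B4:   IN={a, d, e, f}   OUT={a, d, f}
  B5:   IN={a, d, f}   OUT={a, d, f}
  B6:   IN={d, f}   OUT={a, f}
  B7:   IN={a, f}   OUT={a, b}
  B8:   IN={a, b}   OUT={}

Merge at B2: OUT[B2] = IN[B0] ⊔ IN[B3] = {a, b, e, f}
Applying B2's transfer function to that OUT value gives IN[B2] (row B2 above).

Answer: {a, b, d, e, f}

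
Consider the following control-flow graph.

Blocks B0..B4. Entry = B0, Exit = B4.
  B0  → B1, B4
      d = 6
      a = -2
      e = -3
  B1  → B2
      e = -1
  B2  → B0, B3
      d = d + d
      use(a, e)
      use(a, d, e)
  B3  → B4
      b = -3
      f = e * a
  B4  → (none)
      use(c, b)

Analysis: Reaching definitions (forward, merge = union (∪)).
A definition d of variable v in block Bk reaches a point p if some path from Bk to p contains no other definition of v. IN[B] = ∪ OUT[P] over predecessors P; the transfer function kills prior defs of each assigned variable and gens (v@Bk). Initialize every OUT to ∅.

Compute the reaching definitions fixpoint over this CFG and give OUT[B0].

Answer: {a@B0, d@B0, e@B0}

Working:
Per-block solution:
  B0: | IN={a@B0, d@B2, e@B1} | OUT={a@B0, d@B0, e@B0}
  B1: | IN={a@B0, d@B0, e@B0} | OUT={a@B0, d@B0, e@B1}
  B2: | IN={a@B0, d@B0, e@B1} | OUT={a@B0, d@B2, e@B1}
  B3: | IN={a@B0, d@B2, e@B1} | OUT={a@B0, b@B3, d@B2, e@B1, f@B3}
  B4: | IN={a@B0, b@B3, d@B0, d@B2, e@B0, e@B1, f@B3} | OUT={a@B0, b@B3, d@B0, d@B2, e@B0, e@B1, f@B3}

Merge at B0 (entry node, so the boundary value {} is joined with the incoming edge(s)): IN[B0] = {} ⊔ OUT[B2] = {a@B0, d@B2, e@B1}
Applying B0's transfer function to that IN value gives OUT[B0] (row B0 above).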